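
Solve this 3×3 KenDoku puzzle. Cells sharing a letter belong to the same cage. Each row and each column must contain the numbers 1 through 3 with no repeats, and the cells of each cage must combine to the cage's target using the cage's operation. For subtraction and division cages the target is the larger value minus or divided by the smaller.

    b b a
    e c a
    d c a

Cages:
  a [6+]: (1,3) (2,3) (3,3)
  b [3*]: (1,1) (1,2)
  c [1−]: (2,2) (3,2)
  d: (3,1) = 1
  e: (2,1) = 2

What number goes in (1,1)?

E is a freebie, so (2,1) = 2.
D is a freebie, which forces (3,1) = 1.
Column 1 already has 1; hence (1,1) = 3.
The two cells of cage b must have product 3; hence (1,2) = 1.
Row 1 now contains 1, leaving (1,3) = 2.
Column 2 now contains 1, leaving (2,2) = 3.
Row 2 now contains 3, so (2,3) = 1.
The two cells of cage c must have difference 1, leaving (3,2) = 2.
Column 3 now contains 2; hence (3,3) = 3.
The full grid is 3 1 2 / 2 3 1 / 1 2 3.

3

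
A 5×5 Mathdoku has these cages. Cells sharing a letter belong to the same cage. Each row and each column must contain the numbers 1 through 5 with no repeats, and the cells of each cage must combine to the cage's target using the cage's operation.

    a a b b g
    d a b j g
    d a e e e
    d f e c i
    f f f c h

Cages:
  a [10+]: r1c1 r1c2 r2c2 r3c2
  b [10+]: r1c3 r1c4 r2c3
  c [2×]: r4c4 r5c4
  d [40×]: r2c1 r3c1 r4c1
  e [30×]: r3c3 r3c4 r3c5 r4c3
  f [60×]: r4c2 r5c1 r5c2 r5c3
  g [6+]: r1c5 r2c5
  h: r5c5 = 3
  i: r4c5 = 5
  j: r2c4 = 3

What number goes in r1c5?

Cage j is a single given cell; hence r2c4 = 3.
I is a freebie, so r4c5 = 5.
Cage h is given, which forces r5c5 = 3.
Cage f has product 60, so r4c2 = 3.
Cage e has product 30, so r3c3 = 3.
The 4 cells of cage e must have product 30, so r3c4 = 5.
Cage d needs product 40, which forces r2c1 = 5.
In row 1, 3 can only go at r1c1, so r1c1 = 3.
In row 1, 5 can only go at r1c3, so r1c3 = 5.
Cage f has product 60; hence r5c2 = 5.
Row 4 needs a 4, and only r4c1 is open for it.
Column 1 now contains 4, which forces r3c1 = 2.
Row 3 already has 2; hence r3c5 = 1.
Column 1 now contains 4, leaving r5c1 = 1.
Cage f needs product 60, leaving r5c3 = 4.
1 is placed in row 5, so r5c4 = 2.
Cage b needs sum 10, so r1c4 = 4.
4 is placed in row 1, so r1c5 = 2.
Column 3 already has 4, so r2c3 = 1.
Column 5 already has 2, so r2c5 = 4.
Row 3 now contains 1, so r3c2 = 4.
The 4 cells of cage e must have product 30, leaving r4c3 = 2.
2 is placed in column 4, so r4c4 = 1.
2 is placed in row 1; hence r1c2 = 1.
Row 2 now contains 1; hence r2c2 = 2.
The full grid is 3 1 5 4 2 / 5 2 1 3 4 / 2 4 3 5 1 / 4 3 2 1 5 / 1 5 4 2 3.

2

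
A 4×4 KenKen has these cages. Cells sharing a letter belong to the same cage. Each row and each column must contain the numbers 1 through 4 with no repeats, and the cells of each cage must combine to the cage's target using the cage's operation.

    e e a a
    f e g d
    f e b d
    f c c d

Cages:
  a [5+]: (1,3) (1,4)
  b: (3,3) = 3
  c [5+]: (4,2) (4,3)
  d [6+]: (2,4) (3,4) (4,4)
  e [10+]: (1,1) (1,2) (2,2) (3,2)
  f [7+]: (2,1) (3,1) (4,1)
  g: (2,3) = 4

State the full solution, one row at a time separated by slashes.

Cage g is a single given cell, leaving (2,3) = 4.
B is a freebie, which forces (3,3) = 3.
The only place for 3 in column 1 is (1,1).
The two cells of cage a must have sum 5, so (1,3) = 1.
Row 1 already has 3, which forces (1,4) = 4.
1 is placed in column 3; hence (4,3) = 2.
4 is placed in row 1; hence (1,2) = 2.
The 4 cells of cage e must have sum 10, leaving (2,2) = 1.
The 4 cells of cage e must have sum 10; hence (3,2) = 4.
Cage c's pair has sum 5, leaving (4,2) = 3.
Row 4 now contains 3, which forces (4,4) = 1.
Row 2 already has 1, which forces (2,1) = 2.
The 3 cells of cage d must have sum 6, so (2,4) = 3.
The 3 cells of cage f must have sum 7, which forces (3,1) = 1.
1 is placed in column 4, which forces (3,4) = 2.
Row 4 already has 1, which forces (4,1) = 4.

3 2 1 4 / 2 1 4 3 / 1 4 3 2 / 4 3 2 1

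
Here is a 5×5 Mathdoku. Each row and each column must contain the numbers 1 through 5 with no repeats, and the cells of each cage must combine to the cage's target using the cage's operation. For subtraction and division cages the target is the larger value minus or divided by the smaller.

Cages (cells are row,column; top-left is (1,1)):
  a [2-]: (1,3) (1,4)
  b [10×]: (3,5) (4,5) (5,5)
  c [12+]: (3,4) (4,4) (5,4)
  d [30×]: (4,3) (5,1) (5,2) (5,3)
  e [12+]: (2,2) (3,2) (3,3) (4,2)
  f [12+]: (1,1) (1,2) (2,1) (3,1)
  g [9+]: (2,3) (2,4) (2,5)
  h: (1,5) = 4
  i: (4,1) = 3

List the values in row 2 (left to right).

H is a freebie, which forces (1,5) = 4.
I is a freebie; hence (4,1) = 3.
In row 5, 4 can only go at (5,4), so (5,4) = 4.
Cage c needs sum 12, which forces (3,4) = 3.
Column 4 already has 4; hence (4,4) = 5.
Cage a needs two cells with difference 2, so (1,3) = 3.
5 is placed in column 4, so (1,4) = 1.
Column 4 already has 1; hence (2,4) = 2.
Cage g has sum 9, which forces (2,3) = 4.
Cage g needs sum 9, leaving (2,5) = 3.
The 4 cells of cage d must have product 30, which forces (5,2) = 3.
Row 2 already has 4, which forces (2,1) = 1.
Row 2 now contains 1, so (2,2) = 5.
The 4 cells of cage f must have sum 12, which forces (3,1) = 4.
The 4 cells of cage f must have sum 12, which forces (1,1) = 5.
Column 2 already has 5, which forces (1,2) = 2.
Column 2 already has 2, which forces (3,2) = 1.
Row 3 already has 1, which forces (3,3) = 2.
2 is placed in row 3; hence (3,5) = 5.
The 4 cells of cage e must have sum 12, leaving (4,2) = 4.
Column 3 now contains 2; hence (4,3) = 1.
Row 4 already has 1, so (4,5) = 2.
Column 1 already has 5, leaving (5,1) = 2.
1 is placed in column 3, which forces (5,3) = 5.
2 is placed in column 5, leaving (5,5) = 1.
Filled in: 5 2 3 1 4 / 1 5 4 2 3 / 4 1 2 3 5 / 3 4 1 5 2 / 2 3 5 4 1.

1 5 4 2 3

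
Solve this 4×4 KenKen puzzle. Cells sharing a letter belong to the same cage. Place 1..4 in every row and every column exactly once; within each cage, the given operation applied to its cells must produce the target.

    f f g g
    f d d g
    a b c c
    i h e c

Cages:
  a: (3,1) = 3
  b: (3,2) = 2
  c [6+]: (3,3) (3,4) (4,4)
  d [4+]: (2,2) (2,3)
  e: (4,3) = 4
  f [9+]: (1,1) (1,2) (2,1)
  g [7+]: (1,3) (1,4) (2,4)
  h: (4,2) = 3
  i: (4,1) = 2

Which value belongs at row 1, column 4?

3

A is a freebie, leaving (3,1) = 3.
B is a freebie, so (3,2) = 2.
2 is placed in row 3, leaving (3,3) = 1.
Row 3 now contains 1, leaving (3,4) = 4.
Cage i is given, which forces (4,1) = 2.
H is a freebie, so (4,2) = 3.
Cage e is given; hence (4,3) = 4.
3 is placed in row 4, so (4,4) = 1.
The 3 cells of cage f must have sum 9, which forces (1,1) = 1.
Column 2 already has 3; hence (1,2) = 4.
Cage g needs sum 7, leaving (1,3) = 2.
Cage g needs sum 7, leaving (1,4) = 3.
Column 1 already has 2, which forces (2,1) = 4.
Column 2 already has 3, so (2,2) = 1.
Column 3 already has 1; hence (2,3) = 3.
The 3 cells of cage g must have sum 7, so (2,4) = 2.
Filled in: 1 4 2 3 / 4 1 3 2 / 3 2 1 4 / 2 3 4 1.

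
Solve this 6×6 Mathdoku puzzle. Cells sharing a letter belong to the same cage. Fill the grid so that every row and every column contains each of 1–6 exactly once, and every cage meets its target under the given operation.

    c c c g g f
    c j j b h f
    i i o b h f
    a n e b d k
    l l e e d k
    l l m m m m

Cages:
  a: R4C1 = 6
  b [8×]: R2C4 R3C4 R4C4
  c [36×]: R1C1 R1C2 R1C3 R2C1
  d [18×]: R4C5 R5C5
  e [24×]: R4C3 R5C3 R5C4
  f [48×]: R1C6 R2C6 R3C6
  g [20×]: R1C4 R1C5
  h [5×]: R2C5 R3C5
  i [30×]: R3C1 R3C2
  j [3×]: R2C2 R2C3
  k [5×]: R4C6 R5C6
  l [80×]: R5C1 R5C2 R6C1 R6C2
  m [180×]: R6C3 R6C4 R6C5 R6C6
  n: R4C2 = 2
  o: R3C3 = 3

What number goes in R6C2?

4

Cage o is given, leaving R3C3 = 3.
A is a freebie, which forces R4C1 = 6.
Cage n is a single given cell, so R4C2 = 2.
6 is placed in row 4; hence R4C5 = 3.
Column 5 already has 3; hence R5C5 = 6.
The two cells of cage j must have product 3, which forces R2C2 = 3.
Column 3 now contains 3, which forces R2C3 = 1.
Row 2 already has 1; hence R2C5 = 5.
6 is placed in column 1, so R3C1 = 5.
The two cells of cage i must have product 30, so R3C2 = 6.
Column 5 already has 5, which forces R3C5 = 1.
Cage e needs product 24; hence R4C3 = 4.
Row 4 now contains 4, so R4C4 = 1.
Row 4 already has 1, which forces R4C6 = 5.
Cage e has product 24, so R5C3 = 2.
Cage e has product 24, leaving R5C4 = 3.
Column 6 now contains 5, leaving R5C6 = 1.
Column 5 already has 5; hence R6C5 = 2.
The 4 cells of cage c must have product 36, leaving R1C1 = 3.
Column 2 already has 6; hence R1C2 = 1.
Column 3 already has 2, which forces R1C3 = 6.
The two cells of cage g must have product 20, which forces R1C4 = 5.
Column 5 already has 5, leaving R1C5 = 4.
Row 1 now contains 4, so R1C6 = 2.
Row 2 already has 1; hence R2C1 = 2.
Row 2 now contains 2, so R2C4 = 4.
4 is placed in row 2, which forces R2C6 = 6.
Column 4 now contains 4, leaving R3C4 = 2.
Column 6 already has 2, leaving R3C6 = 4.
Row 5 now contains 1, so R5C1 = 4.
Cage l has product 80, so R5C2 = 5.
Cage l needs product 80, which forces R6C1 = 1.
Cage l has product 80; hence R6C2 = 4.
Column 3 already has 6, so R6C3 = 5.
Column 4 already has 5, leaving R6C4 = 6.
Cage m needs product 180, leaving R6C6 = 3.
Filled in: 3 1 6 5 4 2 / 2 3 1 4 5 6 / 5 6 3 2 1 4 / 6 2 4 1 3 5 / 4 5 2 3 6 1 / 1 4 5 6 2 3.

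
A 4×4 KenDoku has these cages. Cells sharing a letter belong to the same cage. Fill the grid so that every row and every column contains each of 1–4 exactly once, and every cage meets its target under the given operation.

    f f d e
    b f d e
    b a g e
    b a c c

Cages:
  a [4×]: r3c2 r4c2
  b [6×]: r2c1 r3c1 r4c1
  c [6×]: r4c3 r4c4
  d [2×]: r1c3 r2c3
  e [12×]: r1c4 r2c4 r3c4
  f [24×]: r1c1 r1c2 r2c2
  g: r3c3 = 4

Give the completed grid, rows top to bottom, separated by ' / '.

4 3 2 1 / 3 2 1 4 / 2 1 4 3 / 1 4 3 2

Cage g is given, so r3c3 = 4.
Row 3 now contains 4, leaving r3c2 = 1.
Row 3 now contains 1, so r3c4 = 3.
Cage a's pair has product 4; hence r4c2 = 4.
3 is placed in column 4, so r4c4 = 2.
The 3 cells of cage f must have product 24; hence r1c1 = 4.
Row 1 already has 4; hence r1c4 = 1.
1 is placed in column 4, so r2c4 = 4.
3 is placed in row 3, which forces r3c1 = 2.
2 is placed in row 4, which forces r4c3 = 3.
1 is placed in row 1; hence r1c3 = 2.
Cage b has product 6; hence r2c1 = 3.
Row 2 now contains 3; hence r2c2 = 2.
The two cells of cage d must have product 2, leaving r2c3 = 1.
Row 4 now contains 3, so r4c1 = 1.
2 is placed in row 1, which forces r1c2 = 3.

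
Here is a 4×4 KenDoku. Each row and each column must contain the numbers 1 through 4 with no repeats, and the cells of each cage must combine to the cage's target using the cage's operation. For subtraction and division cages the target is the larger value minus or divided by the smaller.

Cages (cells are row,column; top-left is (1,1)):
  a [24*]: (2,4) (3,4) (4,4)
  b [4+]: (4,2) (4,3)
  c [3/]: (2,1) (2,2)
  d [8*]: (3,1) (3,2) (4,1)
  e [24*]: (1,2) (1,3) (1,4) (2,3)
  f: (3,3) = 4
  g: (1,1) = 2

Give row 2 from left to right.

3 1 2 4

Cage g is a single given cell, leaving (1,1) = 2.
Cage f is given, which forces (3,3) = 4.
Cage e needs product 24, so (2,3) = 2.
Row 3 now contains 4, which forces (3,1) = 1.
The 3 cells of cage d must have product 8, which forces (3,2) = 2.
Row 3 already has 2, leaving (3,4) = 3.
The 3 cells of cage d must have product 8, so (4,1) = 4.
Row 4 already has 4; hence (4,4) = 2.
Column 1 already has 1, so (2,1) = 3.
The two cells of cage c must have quotient 3, which forces (2,2) = 1.
3 is placed in column 4, leaving (2,4) = 4.
Column 2 now contains 1, so (4,2) = 3.
3 is placed in row 4, so (4,3) = 1.
Column 2 already has 3; hence (1,2) = 4.
1 is placed in column 3; hence (1,3) = 3.
Column 4 now contains 4, which forces (1,4) = 1.
The full grid is 2 4 3 1 / 3 1 2 4 / 1 2 4 3 / 4 3 1 2.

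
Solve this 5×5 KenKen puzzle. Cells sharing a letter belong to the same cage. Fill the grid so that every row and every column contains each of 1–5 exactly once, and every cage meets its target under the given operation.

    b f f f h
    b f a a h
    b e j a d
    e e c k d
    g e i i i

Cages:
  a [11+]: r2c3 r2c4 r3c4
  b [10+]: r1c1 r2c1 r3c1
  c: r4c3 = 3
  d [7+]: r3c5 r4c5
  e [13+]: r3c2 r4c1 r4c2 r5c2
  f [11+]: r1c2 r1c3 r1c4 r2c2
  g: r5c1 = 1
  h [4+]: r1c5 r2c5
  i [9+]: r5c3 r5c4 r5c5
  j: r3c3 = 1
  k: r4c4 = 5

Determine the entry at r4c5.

2

J is a freebie, leaving r3c3 = 1.
Cage c is given, leaving r4c3 = 3.
Cage k is given; hence r4c4 = 5.
G is a freebie, which forces r5c1 = 1.
Row 4 needs a 1, and only r4c2 is open for it.
Cage e needs sum 13, which forces r4c1 = 4.
4 is placed in row 4; hence r4c5 = 2.
The two cells of cage d must have sum 7; hence r3c5 = 5.
Row 3 already has 5, which forces r3c2 = 3.
Cage e has sum 13, so r5c2 = 5.
Row 3 now contains 3, which forces r3c1 = 2.
2 is placed in row 3, leaving r3c4 = 4.
The only place for 5 in row 1 is r1c1.
Column 1 now contains 5, which forces r2c1 = 3.
Row 2 already has 3, so r2c4 = 2.
Row 2 already has 3, so r2c5 = 1.
Column 4 already has 2, which forces r5c4 = 3.
3 is placed in row 5; hence r5c5 = 4.
Cage f needs sum 11, which forces r1c2 = 2.
Cage f needs sum 11, which forces r1c3 = 4.
Column 4 already has 3, which forces r1c4 = 1.
Column 5 already has 1; hence r1c5 = 3.
Row 2 now contains 2; hence r2c2 = 4.
The 3 cells of cage a must have sum 11; hence r2c3 = 5.
Row 5 already has 4, leaving r5c3 = 2.
Completed grid: 5 2 4 1 3 / 3 4 5 2 1 / 2 3 1 4 5 / 4 1 3 5 2 / 1 5 2 3 4.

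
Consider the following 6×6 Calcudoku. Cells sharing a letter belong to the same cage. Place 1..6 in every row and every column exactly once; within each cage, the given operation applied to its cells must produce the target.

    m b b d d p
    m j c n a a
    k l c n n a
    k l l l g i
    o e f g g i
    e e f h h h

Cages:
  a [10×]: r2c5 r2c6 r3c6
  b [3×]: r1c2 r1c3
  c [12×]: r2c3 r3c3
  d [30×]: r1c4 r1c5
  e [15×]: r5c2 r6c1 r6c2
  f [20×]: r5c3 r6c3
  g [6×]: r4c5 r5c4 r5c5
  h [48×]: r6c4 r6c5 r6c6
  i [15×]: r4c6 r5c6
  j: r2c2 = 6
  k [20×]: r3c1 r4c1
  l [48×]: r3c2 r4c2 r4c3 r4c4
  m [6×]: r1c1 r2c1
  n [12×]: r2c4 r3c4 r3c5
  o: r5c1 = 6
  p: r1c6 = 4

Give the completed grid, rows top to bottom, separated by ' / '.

P is a freebie, so r1c6 = 4.
Cage j is a single given cell, leaving r2c2 = 6.
Cage o is a single given cell, so r5c1 = 6.
In row 1, 2 can only go at r1c1, so r1c1 = 2.
2 is placed in column 1, leaving r2c1 = 3.
The only place for 4 in row 5 is r5c3.
Column 3 now contains 4, so r2c3 = 2.
Cage c's pair has product 12, so r3c3 = 6.
Column 3 now contains 4, so r6c3 = 5.
The 3 cells of cage a must have product 10; hence r3c6 = 2.
Cage e has product 15, leaving r5c2 = 5.
Row 5 already has 5, so r5c6 = 3.
5 is placed in row 6, so r6c1 = 1.
Cage e has product 15; hence r6c2 = 3.
Column 6 already has 2; hence r6c6 = 6.
3 is placed in column 2, leaving r1c2 = 1.
Cage b's pair has product 3, so r1c3 = 3.
Row 3 already has 2; hence r3c2 = 4.
Column 2 now contains 1, so r4c2 = 2.
Column 3 now contains 3, which forces r4c3 = 1.
Cage g needs product 6; hence r4c5 = 3.
Column 6 already has 3, which forces r4c6 = 5.
The 3 cells of cage n must have product 12, leaving r2c4 = 4.
Cage a has product 10, so r2c5 = 5.
5 is placed in column 6, leaving r2c6 = 1.
4 is placed in row 3, leaving r3c1 = 5.
The 3 cells of cage n must have product 12, which forces r3c4 = 3.
Column 5 already has 3; hence r3c5 = 1.
Row 4 now contains 5; hence r4c1 = 4.
Cage l has product 48, so r4c4 = 6.
1 is placed in column 5, which forces r5c5 = 2.
4 is placed in column 4; hence r6c4 = 2.
2 is placed in column 5, so r6c5 = 4.
Column 4 now contains 6; hence r1c4 = 5.
Column 5 now contains 5, leaving r1c5 = 6.
2 is placed in row 5, which forces r5c4 = 1.

2 1 3 5 6 4 / 3 6 2 4 5 1 / 5 4 6 3 1 2 / 4 2 1 6 3 5 / 6 5 4 1 2 3 / 1 3 5 2 4 6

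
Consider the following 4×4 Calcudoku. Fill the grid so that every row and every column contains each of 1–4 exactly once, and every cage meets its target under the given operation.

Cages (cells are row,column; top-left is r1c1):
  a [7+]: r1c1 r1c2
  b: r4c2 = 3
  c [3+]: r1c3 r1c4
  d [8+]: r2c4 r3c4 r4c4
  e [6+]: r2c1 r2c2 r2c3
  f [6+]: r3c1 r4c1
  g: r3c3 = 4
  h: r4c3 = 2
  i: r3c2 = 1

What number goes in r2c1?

1

Cage i is a single given cell; hence r3c2 = 1.
Cage g is a single given cell, leaving r3c3 = 4.
Row 3 already has 4; hence r3c4 = 3.
B is a freebie, leaving r4c2 = 3.
Cage h is given, leaving r4c3 = 2.
Cage a needs two cells with sum 7; hence r1c1 = 3.
3 is placed in column 2, which forces r1c2 = 4.
2 is placed in column 3, so r1c3 = 1.
Cage c's pair has sum 3, which forces r1c4 = 2.
Column 1 already has 3, so r2c1 = 1.
3 is placed in column 2, so r2c2 = 2.
Column 3 now contains 1; hence r2c3 = 3.
Row 2 already has 1; hence r2c4 = 4.
Row 3 already has 4, which forces r3c1 = 2.
Row 4 already has 2, which forces r4c1 = 4.
4 is placed in column 4, leaving r4c4 = 1.
The full grid is 3 4 1 2 / 1 2 3 4 / 2 1 4 3 / 4 3 2 1.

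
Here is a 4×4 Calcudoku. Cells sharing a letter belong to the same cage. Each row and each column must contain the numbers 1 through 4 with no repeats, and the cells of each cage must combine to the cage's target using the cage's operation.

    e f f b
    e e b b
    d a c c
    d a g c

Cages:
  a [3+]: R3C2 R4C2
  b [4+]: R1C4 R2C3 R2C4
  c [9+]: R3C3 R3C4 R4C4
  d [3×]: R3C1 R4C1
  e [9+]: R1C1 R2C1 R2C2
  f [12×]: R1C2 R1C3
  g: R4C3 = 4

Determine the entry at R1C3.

3

The 3 cells of cage b must have sum 4; hence R1C4 = 1.
Cage b needs sum 4, so R2C3 = 1.
Cage b has sum 4, leaving R2C4 = 2.
G is a freebie; hence R4C3 = 4.
Row 4 already has 4, so R4C4 = 3.
Cage e needs sum 9, which forces R1C1 = 2.
Cage f needs two cells with product 12, leaving R1C2 = 4.
Column 3 already has 4, which forces R1C3 = 3.
4 is placed in column 2, leaving R2C2 = 3.
The two cells of cage d must have product 3, leaving R3C1 = 3.
Cage c has sum 9, so R3C3 = 2.
Column 4 already has 3, which forces R3C4 = 4.
Row 4 now contains 3, which forces R4C1 = 1.
Row 4 now contains 1; hence R4C2 = 2.
Row 2 already has 3, which forces R2C1 = 4.
2 is placed in row 3; hence R3C2 = 1.
Completed grid: 2 4 3 1 / 4 3 1 2 / 3 1 2 4 / 1 2 4 3.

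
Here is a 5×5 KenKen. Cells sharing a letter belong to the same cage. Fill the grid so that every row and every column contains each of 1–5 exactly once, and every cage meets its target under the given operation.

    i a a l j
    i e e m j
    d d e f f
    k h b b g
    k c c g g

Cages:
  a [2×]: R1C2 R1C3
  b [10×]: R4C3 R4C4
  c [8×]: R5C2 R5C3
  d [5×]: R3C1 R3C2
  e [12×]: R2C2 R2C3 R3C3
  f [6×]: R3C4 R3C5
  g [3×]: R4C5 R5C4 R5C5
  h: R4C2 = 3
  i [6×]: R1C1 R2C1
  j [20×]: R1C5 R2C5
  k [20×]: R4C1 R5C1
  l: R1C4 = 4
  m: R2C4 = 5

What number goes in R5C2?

4

Cage l is given; hence R1C4 = 4.
Row 1 already has 4; hence R1C5 = 5.
Cage m is given; hence R2C4 = 5.
Column 5 already has 5, leaving R2C5 = 4.
H is a freebie; hence R4C2 = 3.
Column 4 already has 5, leaving R4C4 = 2.
Cage g needs product 3, which forces R4C5 = 1.
Cage g has product 3, leaving R5C4 = 1.
Cage g needs product 3, leaving R5C5 = 3.
Cage e needs product 12, which forces R2C3 = 3.
Column 4 already has 2, leaving R3C4 = 3.
Column 5 already has 3, leaving R3C5 = 2.
Row 4 now contains 2, which forces R4C3 = 5.
Cage i's pair has product 6, so R1C1 = 3.
Row 2 now contains 3, leaving R2C1 = 2.
Cage e has product 12; hence R2C2 = 1.
1 is placed in column 2, so R3C2 = 5.
2 is placed in row 3, leaving R3C3 = 4.
Row 4 now contains 5, so R4C1 = 4.
Cage k needs two cells with product 20, which forces R5C1 = 5.
Column 3 now contains 4, so R5C3 = 2.
1 is placed in column 2, leaving R1C2 = 2.
2 is placed in column 3; hence R1C3 = 1.
Row 3 already has 5; hence R3C1 = 1.
Row 5 already has 2, leaving R5C2 = 4.
The full grid is 3 2 1 4 5 / 2 1 3 5 4 / 1 5 4 3 2 / 4 3 5 2 1 / 5 4 2 1 3.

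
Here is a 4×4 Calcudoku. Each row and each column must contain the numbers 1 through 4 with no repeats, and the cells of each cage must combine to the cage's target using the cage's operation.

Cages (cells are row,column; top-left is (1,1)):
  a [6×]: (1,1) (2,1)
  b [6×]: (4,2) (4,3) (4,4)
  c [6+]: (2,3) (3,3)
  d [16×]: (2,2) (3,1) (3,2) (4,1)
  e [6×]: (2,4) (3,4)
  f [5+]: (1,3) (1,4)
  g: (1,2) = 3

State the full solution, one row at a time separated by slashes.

2 3 1 4 / 3 1 4 2 / 1 4 2 3 / 4 2 3 1

Cage g is given, leaving (1,2) = 3.
3 is placed in row 1, which forces (1,1) = 2.
Cage a's pair has product 6, which forces (2,1) = 3.
3 is placed in row 2, so (2,4) = 2.
Column 4 already has 2, which forces (3,4) = 3.
3 is placed in column 4, so (4,4) = 1.
Cage f's pair has sum 5, so (1,3) = 1.
Column 4 already has 1, which forces (1,4) = 4.
Cage d needs product 16, leaving (2,2) = 1.
Row 2 already has 2, so (2,3) = 4.
Cage d has product 16, leaving (3,1) = 1.
Cage d has product 16, leaving (3,2) = 4.
The two cells of cage c must have sum 6, leaving (3,3) = 2.
1 is placed in row 4, leaving (4,1) = 4.
1 is placed in row 4; hence (4,2) = 2.
The 3 cells of cage b must have product 6, so (4,3) = 3.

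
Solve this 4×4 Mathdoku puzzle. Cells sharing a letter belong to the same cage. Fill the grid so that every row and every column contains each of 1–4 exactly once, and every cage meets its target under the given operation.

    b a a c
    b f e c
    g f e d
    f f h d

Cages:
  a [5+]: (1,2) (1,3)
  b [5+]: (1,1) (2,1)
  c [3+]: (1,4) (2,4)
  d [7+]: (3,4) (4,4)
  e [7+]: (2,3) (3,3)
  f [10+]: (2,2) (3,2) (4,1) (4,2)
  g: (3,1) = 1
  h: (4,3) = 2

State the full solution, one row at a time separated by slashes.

3 4 1 2 / 2 3 4 1 / 1 2 3 4 / 4 1 2 3

G is a freebie, so (3,1) = 1.
H is a freebie, leaving (4,3) = 2.
Row 3 needs a 2, and only (3,2) is open for it.
The only place for 3 in row 1 is (1,1).
Column 1 now contains 3, leaving (2,1) = 2.
2 is placed in row 2, which forces (2,4) = 1.
Column 1 now contains 3; hence (4,1) = 4.
Row 4 now contains 4, leaving (4,4) = 3.
Column 4 now contains 1, leaving (1,4) = 2.
1 is placed in row 2, so (2,2) = 3.
Row 2 already has 3; hence (2,3) = 4.
Column 3 already has 4, which forces (3,3) = 3.
Column 4 already has 3, leaving (3,4) = 4.
3 is placed in row 4, which forces (4,2) = 1.
Column 2 already has 1, which forces (1,2) = 4.
Column 3 already has 4, which forces (1,3) = 1.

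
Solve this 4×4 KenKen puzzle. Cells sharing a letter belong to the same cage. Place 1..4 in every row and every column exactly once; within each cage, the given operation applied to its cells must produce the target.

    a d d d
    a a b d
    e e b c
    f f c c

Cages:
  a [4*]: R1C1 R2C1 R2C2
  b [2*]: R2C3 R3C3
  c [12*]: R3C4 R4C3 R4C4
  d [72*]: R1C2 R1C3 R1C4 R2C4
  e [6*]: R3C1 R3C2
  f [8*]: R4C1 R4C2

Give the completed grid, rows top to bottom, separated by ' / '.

The 4 cells of cage d must have product 72, leaving R2C4 = 3.
The 3 cells of cage c must have product 12, so R4C3 = 3.
The 4 cells of cage d must have product 72, which forces R1C2 = 3.
3 is placed in column 2; hence R3C2 = 2.
2 is placed in row 3, so R3C3 = 1.
1 is placed in row 3; hence R3C4 = 4.
Column 2 already has 2, which forces R4C2 = 4.
Column 4 already has 4; hence R4C4 = 1.
Cage a has product 4, so R1C1 = 1.
The 4 cells of cage d must have product 72, leaving R1C3 = 4.
Column 4 already has 4, which forces R1C4 = 2.
Cage a has product 4; hence R2C1 = 4.
Column 2 already has 2, leaving R2C2 = 1.
Column 3 now contains 1, which forces R2C3 = 2.
2 is placed in row 3, so R3C1 = 3.
Row 4 already has 4; hence R4C1 = 2.

1 3 4 2 / 4 1 2 3 / 3 2 1 4 / 2 4 3 1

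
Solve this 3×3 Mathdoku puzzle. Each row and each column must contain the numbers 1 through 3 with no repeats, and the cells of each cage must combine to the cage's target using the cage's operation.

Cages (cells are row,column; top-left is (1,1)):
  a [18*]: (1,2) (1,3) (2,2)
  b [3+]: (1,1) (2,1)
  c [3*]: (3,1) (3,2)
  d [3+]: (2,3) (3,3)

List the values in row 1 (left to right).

The 3 cells of cage a must have product 18; hence (1,2) = 2.
The 3 cells of cage a must have product 18, which forces (1,3) = 3.
Cage a has product 18, so (2,2) = 3.
3 is placed in column 2, which forces (3,2) = 1.
Row 3 already has 1; hence (3,3) = 2.
Row 1 now contains 2, which forces (1,1) = 1.
Cage b needs two cells with sum 3, leaving (2,1) = 2.
Column 3 already has 2, so (2,3) = 1.
Row 3 already has 1, leaving (3,1) = 3.
Completed grid: 1 2 3 / 2 3 1 / 3 1 2.

1 2 3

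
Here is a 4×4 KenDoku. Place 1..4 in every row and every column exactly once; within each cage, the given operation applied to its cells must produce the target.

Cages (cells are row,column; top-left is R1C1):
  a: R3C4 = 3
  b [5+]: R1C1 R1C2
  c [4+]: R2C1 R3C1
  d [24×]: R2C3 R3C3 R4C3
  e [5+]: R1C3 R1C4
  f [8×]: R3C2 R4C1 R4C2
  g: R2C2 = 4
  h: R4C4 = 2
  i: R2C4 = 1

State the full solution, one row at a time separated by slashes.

2 3 1 4 / 3 4 2 1 / 1 2 4 3 / 4 1 3 2

G is a freebie, so R2C2 = 4.
Cage i is a single given cell, leaving R2C4 = 1.
Cage a is given, so R3C4 = 3.
Cage h is a single given cell, which forces R4C4 = 2.
Cage e's pair has sum 5, which forces R1C3 = 1.
2 is placed in column 4; hence R1C4 = 4.
1 is placed in row 2, so R2C1 = 3.
3 is placed in row 2, leaving R2C3 = 2.
Row 3 now contains 3, so R3C1 = 1.
Cage f needs product 8, so R3C2 = 2.
2 is placed in column 3, so R3C3 = 4.
Cage f needs product 8, leaving R4C1 = 4.
Row 4 already has 2; hence R4C2 = 1.
4 is placed in column 3, leaving R4C3 = 3.
Column 1 now contains 3, so R1C1 = 2.
2 is placed in column 2, leaving R1C2 = 3.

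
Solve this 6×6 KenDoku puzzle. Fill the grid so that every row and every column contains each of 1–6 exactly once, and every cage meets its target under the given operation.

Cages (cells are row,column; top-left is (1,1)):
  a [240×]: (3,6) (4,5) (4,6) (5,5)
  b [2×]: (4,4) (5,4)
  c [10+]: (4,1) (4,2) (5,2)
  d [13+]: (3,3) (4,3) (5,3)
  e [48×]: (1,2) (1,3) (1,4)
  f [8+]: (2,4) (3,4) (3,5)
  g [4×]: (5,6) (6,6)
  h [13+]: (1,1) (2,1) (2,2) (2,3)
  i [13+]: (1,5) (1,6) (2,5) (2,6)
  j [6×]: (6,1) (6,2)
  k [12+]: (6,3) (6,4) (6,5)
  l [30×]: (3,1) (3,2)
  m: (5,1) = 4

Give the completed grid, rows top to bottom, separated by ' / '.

M is a freebie, so (5,1) = 4.
Row 5 now contains 4, leaving (5,6) = 1.
Column 6 now contains 1; hence (6,6) = 4.
Cage b needs two cells with product 2; hence (4,4) = 1.
Cage a needs product 240, which forces (4,5) = 4.
Row 5 already has 1, so (5,4) = 2.
Cage f has sum 8, so (3,5) = 1.
Cage k needs sum 12, which forces (6,3) = 1.
In row 1, 1 can only go at (1,1), so (1,1) = 1.
Row 2 needs a 1, and only (2,2) is open for it.
The only place for 4 in row 2 is (2,4).
4 is placed in column 4, which forces (1,4) = 6.
4 is placed in column 4; hence (3,4) = 3.
Column 4 now contains 6, which forces (6,4) = 5.
Row 6 now contains 5, leaving (6,5) = 6.
6 is placed in column 5, leaving (5,5) = 5.
Row 5 now contains 5, which forces (5,2) = 3.
Row 5 already has 3, leaving (5,3) = 6.
Column 2 now contains 3, leaving (6,2) = 2.
Column 2 already has 2, which forces (1,2) = 4.
Cage e has product 48, leaving (1,3) = 2.
Row 1 already has 2, leaving (1,5) = 3.
Row 1 now contains 3, which forces (1,6) = 5.
Cage h needs sum 13, leaving (2,1) = 6.
Column 3 already has 6, so (2,3) = 5.
3 is placed in column 5; hence (2,5) = 2.
Row 2 already has 6, which forces (2,6) = 3.
Column 1 already has 6, which forces (3,1) = 5.
Row 3 now contains 5; hence (3,2) = 6.
Column 3 already has 5, leaving (3,3) = 4.
Row 3 now contains 6; hence (3,6) = 2.
Cage c needs sum 10; hence (4,1) = 2.
Column 2 already has 2, leaving (4,2) = 5.
Column 3 already has 5, which forces (4,3) = 3.
2 is placed in column 6, which forces (4,6) = 6.
Row 6 already has 2, so (6,1) = 3.

1 4 2 6 3 5 / 6 1 5 4 2 3 / 5 6 4 3 1 2 / 2 5 3 1 4 6 / 4 3 6 2 5 1 / 3 2 1 5 6 4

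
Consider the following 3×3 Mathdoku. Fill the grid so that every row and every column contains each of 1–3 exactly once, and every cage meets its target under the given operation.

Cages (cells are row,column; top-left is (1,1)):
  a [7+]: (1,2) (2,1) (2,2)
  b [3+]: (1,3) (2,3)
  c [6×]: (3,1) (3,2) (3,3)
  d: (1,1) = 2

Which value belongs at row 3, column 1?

Cage d is a single given cell, so (1,1) = 2.
Row 1 now contains 2, leaving (1,2) = 3.
Row 1 now contains 2, which forces (1,3) = 1.
2 is placed in column 1; hence (2,1) = 3.
Column 2 already has 3, leaving (2,2) = 1.
Column 3 already has 1, leaving (2,3) = 2.
Column 1 now contains 3; hence (3,1) = 1.
1 is placed in column 2, leaving (3,2) = 2.
Column 3 now contains 2, so (3,3) = 3.
The full grid is 2 3 1 / 3 1 2 / 1 2 3.

1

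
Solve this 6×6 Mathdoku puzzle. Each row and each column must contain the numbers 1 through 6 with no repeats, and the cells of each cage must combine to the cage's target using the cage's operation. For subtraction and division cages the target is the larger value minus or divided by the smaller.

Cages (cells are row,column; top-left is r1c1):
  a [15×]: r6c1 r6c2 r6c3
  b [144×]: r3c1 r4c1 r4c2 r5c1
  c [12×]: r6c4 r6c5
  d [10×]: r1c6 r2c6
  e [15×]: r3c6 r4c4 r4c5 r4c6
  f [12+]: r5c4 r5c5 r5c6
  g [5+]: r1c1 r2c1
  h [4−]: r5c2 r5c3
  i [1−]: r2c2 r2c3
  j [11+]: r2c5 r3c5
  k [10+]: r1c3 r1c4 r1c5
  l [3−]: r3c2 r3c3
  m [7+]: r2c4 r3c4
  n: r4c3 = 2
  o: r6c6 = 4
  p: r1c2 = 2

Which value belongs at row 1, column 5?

3

P is a freebie, which forces r1c2 = 2.
2 is placed in row 1, so r1c6 = 5.
Column 6 now contains 5, leaving r2c6 = 2.
Cage e has product 15, leaving r3c6 = 1.
Cage n is given, which forces r4c3 = 2.
Column 6 now contains 5; hence r4c6 = 3.
Cage o is a single given cell, leaving r6c6 = 4.
Column 6 already has 4, leaving r5c6 = 6.
In row 1, 4 can only go at r1c1, so r1c1 = 4.
Column 1 already has 4; hence r2c1 = 1.
The 4 cells of cage b must have product 144, leaving r4c1 = 6.
Cage b has product 144; hence r4c2 = 4.
In row 3, 4 can only go at r3c4, so r3c4 = 4.
Cage m needs two cells with sum 7, so r2c4 = 3.
In row 2, 4 can only go at r2c3, so r2c3 = 4.
Cage i needs two cells with difference 1, which forces r2c2 = 5.
Row 2 already has 5, so r2c5 = 6.
Column 5 already has 6, so r3c5 = 5.
5 is placed in column 5, leaving r4c5 = 1.
5 is placed in column 2, so r5c2 = 1.
Row 5 now contains 1, so r5c3 = 5.
Row 5 now contains 5, so r5c4 = 2.
1 is placed in column 5; hence r5c5 = 4.
Column 2 now contains 1, leaving r6c2 = 3.
Row 6 already has 3; hence r6c3 = 1.
Column 4 now contains 2, leaving r6c4 = 6.
Column 5 already has 6; hence r6c5 = 2.
Cage k needs sum 10, so r1c3 = 6.
Column 4 now contains 6, leaving r1c4 = 1.
1 is placed in column 5, which forces r1c5 = 3.
The 4 cells of cage b must have product 144, leaving r3c1 = 2.
Column 2 now contains 3, leaving r3c2 = 6.
The two cells of cage l must have difference 3, which forces r3c3 = 3.
Row 4 now contains 1, which forces r4c4 = 5.
2 is placed in row 5, leaving r5c1 = 3.
Row 6 already has 3, which forces r6c1 = 5.
Completed grid: 4 2 6 1 3 5 / 1 5 4 3 6 2 / 2 6 3 4 5 1 / 6 4 2 5 1 3 / 3 1 5 2 4 6 / 5 3 1 6 2 4.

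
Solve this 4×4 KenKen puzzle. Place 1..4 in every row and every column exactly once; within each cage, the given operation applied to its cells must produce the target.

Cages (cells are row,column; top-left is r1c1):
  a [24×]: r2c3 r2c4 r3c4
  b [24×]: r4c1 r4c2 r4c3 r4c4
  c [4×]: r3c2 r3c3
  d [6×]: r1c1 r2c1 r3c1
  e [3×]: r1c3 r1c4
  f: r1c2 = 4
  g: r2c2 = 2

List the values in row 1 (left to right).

2 4 1 3

Cage f is given, so r1c2 = 4.
Cage g is a single given cell, leaving r2c2 = 2.
4 is placed in column 2, so r3c2 = 1.
Row 3 now contains 1, leaving r3c3 = 4.
Column 2 already has 1, leaving r4c2 = 3.
4 is placed in column 3, so r2c3 = 3.
Cage a has product 24, which forces r2c4 = 4.
Cage a needs product 24, which forces r3c4 = 2.
Column 4 already has 2, so r4c4 = 1.
Cage d needs product 6; hence r1c1 = 2.
Column 3 now contains 3, which forces r1c3 = 1.
1 is placed in column 4; hence r1c4 = 3.
3 is placed in row 2; hence r2c1 = 1.
Row 3 now contains 2; hence r3c1 = 3.
Cage b has product 24, which forces r4c1 = 4.
Row 4 now contains 1, which forces r4c3 = 2.
Filled in: 2 4 1 3 / 1 2 3 4 / 3 1 4 2 / 4 3 2 1.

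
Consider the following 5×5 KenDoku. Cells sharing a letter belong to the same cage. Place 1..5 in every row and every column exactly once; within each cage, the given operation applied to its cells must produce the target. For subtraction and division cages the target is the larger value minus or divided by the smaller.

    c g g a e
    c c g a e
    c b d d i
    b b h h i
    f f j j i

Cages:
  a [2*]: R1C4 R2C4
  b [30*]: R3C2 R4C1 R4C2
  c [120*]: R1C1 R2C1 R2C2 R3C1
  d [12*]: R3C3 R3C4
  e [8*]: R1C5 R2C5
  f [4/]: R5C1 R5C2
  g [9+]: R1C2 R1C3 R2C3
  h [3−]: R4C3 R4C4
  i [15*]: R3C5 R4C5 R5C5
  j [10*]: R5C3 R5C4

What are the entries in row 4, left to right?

In row 3, 1 can only go at R3C5, so R3C5 = 1.
In row 5, 3 can only go at R5C5, so R5C5 = 3.
Column 5 already has 3, which forces R4C5 = 5.
The 3 cells of cage b must have product 30, so R3C2 = 5.
In row 3, 2 can only go at R3C1, so R3C1 = 2.
Column 1 now contains 2; hence R4C1 = 3.
The 3 cells of cage b must have product 30; hence R4C2 = 2.
Cage c needs product 120, leaving R2C2 = 3.
Row 1 needs a 3, and only R1C3 is open for it.
Column 3 already has 3, leaving R3C3 = 4.
Cage d needs two cells with product 12; hence R3C4 = 3.
Column 3 already has 4, leaving R4C3 = 1.
Row 4 already has 1, leaving R4C4 = 4.
The only place for 5 in row 1 is R1C1.
Column 1 now contains 5, so R2C1 = 4.
Row 2 now contains 4, so R2C5 = 2.
Column 1 now contains 4, which forces R5C1 = 1.
Row 5 now contains 1, so R5C2 = 4.
Column 2 now contains 4, leaving R1C2 = 1.
Cage a's pair has product 2; hence R1C4 = 2.
Column 5 now contains 2, leaving R1C5 = 4.
Row 2 now contains 2, which forces R2C3 = 5.
Row 2 now contains 2; hence R2C4 = 1.
Column 3 already has 5; hence R5C3 = 2.
Column 4 now contains 2, which forces R5C4 = 5.
Completed grid: 5 1 3 2 4 / 4 3 5 1 2 / 2 5 4 3 1 / 3 2 1 4 5 / 1 4 2 5 3.

3 2 1 4 5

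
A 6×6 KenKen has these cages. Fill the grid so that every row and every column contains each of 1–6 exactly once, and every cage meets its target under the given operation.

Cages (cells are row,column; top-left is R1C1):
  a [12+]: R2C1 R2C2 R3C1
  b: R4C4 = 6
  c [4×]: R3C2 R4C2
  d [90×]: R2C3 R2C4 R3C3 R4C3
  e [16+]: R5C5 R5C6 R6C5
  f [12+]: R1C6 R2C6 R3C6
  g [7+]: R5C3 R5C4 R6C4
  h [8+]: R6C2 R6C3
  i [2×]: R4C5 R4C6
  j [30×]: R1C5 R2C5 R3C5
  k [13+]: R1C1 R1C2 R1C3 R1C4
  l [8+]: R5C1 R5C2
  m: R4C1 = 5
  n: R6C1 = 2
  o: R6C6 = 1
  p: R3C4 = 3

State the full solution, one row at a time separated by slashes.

1 6 4 2 5 3 / 6 2 1 5 3 4 / 4 1 6 3 2 5 / 5 4 3 6 1 2 / 3 5 2 1 4 6 / 2 3 5 4 6 1

Cage p is given, which forces R3C4 = 3.
Cage m is a single given cell, which forces R4C1 = 5.
B is a freebie, so R4C4 = 6.
Cage n is given, so R6C1 = 2.
Cage o is a single given cell, so R6C6 = 1.
Cage i's pair has product 2, leaving R4C5 = 1.
1 is placed in column 6, leaving R4C6 = 2.
1 is placed in row 6, so R6C4 = 4.
Cage c needs two cells with product 4; hence R3C2 = 1.
1 is placed in row 4; hence R4C2 = 4.
1 is placed in row 4, leaving R4C3 = 3.
3 is placed in column 3, leaving R6C3 = 5.
5 is placed in row 6, which forces R6C5 = 6.
The 4 cells of cage d must have product 90, so R2C3 = 1.
The 4 cells of cage d must have product 90, leaving R2C4 = 5.
5 is placed in column 3; hence R3C3 = 6.
Column 3 now contains 1, which forces R5C3 = 2.
Row 5 now contains 2, so R5C4 = 1.
6 is placed in column 5, leaving R5C5 = 4.
Cage e needs sum 16; hence R5C6 = 6.
5 is placed in row 6, which forces R6C2 = 3.
The 4 cells of cage k must have sum 13, so R1C1 = 1.
Cage k needs sum 13, which forces R1C2 = 6.
Column 3 already has 2; hence R1C3 = 4.
Column 4 now contains 1, leaving R1C4 = 2.
The 3 cells of cage a must have sum 12, so R2C1 = 6.
Row 2 now contains 5; hence R2C2 = 2.
Row 2 already has 2, leaving R2C5 = 3.
3 is placed in row 2, so R2C6 = 4.
6 is placed in row 3, leaving R3C1 = 4.
Column 6 already has 4; hence R3C6 = 5.
6 is placed in row 5, which forces R5C1 = 3.
Row 5 now contains 2, so R5C2 = 5.
Column 5 already has 3, which forces R1C5 = 5.
5 is placed in column 6, which forces R1C6 = 3.
5 is placed in row 3, leaving R3C5 = 2.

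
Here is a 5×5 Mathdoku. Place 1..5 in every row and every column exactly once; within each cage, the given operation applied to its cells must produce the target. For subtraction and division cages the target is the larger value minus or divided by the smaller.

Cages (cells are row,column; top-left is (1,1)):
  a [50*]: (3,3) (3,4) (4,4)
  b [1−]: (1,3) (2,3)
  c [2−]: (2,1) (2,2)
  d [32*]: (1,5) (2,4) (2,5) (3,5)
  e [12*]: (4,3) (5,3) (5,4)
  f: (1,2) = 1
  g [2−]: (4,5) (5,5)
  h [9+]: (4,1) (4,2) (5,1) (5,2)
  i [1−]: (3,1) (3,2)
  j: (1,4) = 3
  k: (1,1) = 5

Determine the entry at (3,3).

Cage k is a single given cell, so (1,1) = 5.
F is a freebie, which forces (1,2) = 1.
J is a freebie, which forces (1,4) = 3.
Cage d has product 32, leaving (2,4) = 4.
Cage a needs product 50, so (3,3) = 5.
The 3 cells of cage a must have product 50, so (3,4) = 2.
The 3 cells of cage a must have product 50, leaving (4,4) = 5.
2 is placed in column 4; hence (5,4) = 1.
Cage h has sum 9, leaving (4,1) = 1.
1 is placed in column 1, so (2,1) = 3.
Cage c's pair has difference 2; hence (2,2) = 5.
Row 2 already has 3, leaving (2,3) = 1.
1 is placed in row 2; hence (2,5) = 2.
3 is placed in column 1, so (3,1) = 4.
Row 3 now contains 4; hence (3,2) = 3.
Row 3 now contains 4, leaving (3,5) = 1.
3 is placed in column 2, so (4,2) = 2.
3 is placed in column 1, leaving (5,1) = 2.
Column 2 already has 2, leaving (5,2) = 4.
Row 5 now contains 4, which forces (5,3) = 3.
Row 5 now contains 4, so (5,5) = 5.
The two cells of cage b must have difference 1, leaving (1,3) = 2.
2 is placed in column 5; hence (1,5) = 4.
Column 3 already has 3; hence (4,3) = 4.
Cage g needs two cells with difference 2; hence (4,5) = 3.
The full grid is 5 1 2 3 4 / 3 5 1 4 2 / 4 3 5 2 1 / 1 2 4 5 3 / 2 4 3 1 5.

5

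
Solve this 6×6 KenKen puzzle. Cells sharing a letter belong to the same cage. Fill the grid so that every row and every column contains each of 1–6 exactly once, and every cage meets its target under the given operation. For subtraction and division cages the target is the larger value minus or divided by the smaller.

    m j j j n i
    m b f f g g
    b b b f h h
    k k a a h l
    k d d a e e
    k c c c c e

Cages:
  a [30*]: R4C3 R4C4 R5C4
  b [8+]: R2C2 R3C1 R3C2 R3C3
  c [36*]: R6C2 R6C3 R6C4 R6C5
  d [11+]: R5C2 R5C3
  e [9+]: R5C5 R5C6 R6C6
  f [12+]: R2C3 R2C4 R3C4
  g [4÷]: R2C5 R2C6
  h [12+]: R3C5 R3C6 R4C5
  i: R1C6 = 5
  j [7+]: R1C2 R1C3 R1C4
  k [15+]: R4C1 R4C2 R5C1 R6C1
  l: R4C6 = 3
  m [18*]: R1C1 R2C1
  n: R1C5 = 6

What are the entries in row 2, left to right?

6 2 3 5 4 1

Cage n is given, leaving R1C5 = 6.
I is a freebie, so R1C6 = 5.
Cage l is a single given cell; hence R4C6 = 3.
6 is placed in row 1, so R1C1 = 3.
The two cells of cage m must have product 18, which forces R2C1 = 6.
In row 6, 5 can only go at R6C1, so R6C1 = 5.
In row 6, 4 can only go at R6C6, so R6C6 = 4.
The two cells of cage g must have quotient 4, leaving R2C5 = 4.
Column 6 already has 4, so R2C6 = 1.
Column 6 already has 4, leaving R3C6 = 6.
Column 5 already has 4, which forces R5C5 = 3.
Column 6 already has 1, so R5C6 = 2.
Row 2 now contains 1, which forces R2C2 = 2.
Cage f needs sum 12; hence R3C4 = 4.
Row 3 needs a 5, and only R3C5 is open for it.
Column 5 now contains 5, which forces R4C5 = 1.
1 is placed in column 5; hence R6C5 = 2.
Cage a has product 30, which forces R5C4 = 1.
Column 4 now contains 1, leaving R1C4 = 2.
Cage k needs sum 15, so R4C1 = 2.
Cage k has sum 15; hence R4C2 = 4.
1 is placed in row 5, so R5C1 = 4.
Column 2 already has 4, so R1C2 = 1.
The 3 cells of cage j must have sum 7; hence R1C3 = 4.
2 is placed in column 1; hence R3C1 = 1.
Cage b has sum 8; hence R3C2 = 3.
Cage b has sum 8; hence R3C3 = 2.
Column 2 already has 3, which forces R6C2 = 6.
Row 6 already has 6, so R6C4 = 3.
Cage f has sum 12, leaving R2C3 = 3.
3 is placed in column 4; hence R2C4 = 5.
Column 4 now contains 5; hence R4C4 = 6.
Column 2 now contains 6, which forces R5C2 = 5.
Cage d's pair has sum 11, leaving R5C3 = 6.
3 is placed in row 6; hence R6C3 = 1.
Row 4 already has 6, leaving R4C3 = 5.
Completed grid: 3 1 4 2 6 5 / 6 2 3 5 4 1 / 1 3 2 4 5 6 / 2 4 5 6 1 3 / 4 5 6 1 3 2 / 5 6 1 3 2 4.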